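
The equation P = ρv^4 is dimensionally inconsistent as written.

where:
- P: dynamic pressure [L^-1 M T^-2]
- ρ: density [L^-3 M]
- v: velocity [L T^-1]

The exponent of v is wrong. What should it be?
The exponent of v should be 2: P = ρv^2

The LHS P has dimensions [L^-1 M T^-2]; v has dimensions [L T^-1].
As written, the RHS ρv^4 (exponent 4 on v) has dimensions [L M T^-4], which does not match.
With exponent 2, the RHS ρv^2 has dimensions [L^-1 M T^-2], matching the LHS.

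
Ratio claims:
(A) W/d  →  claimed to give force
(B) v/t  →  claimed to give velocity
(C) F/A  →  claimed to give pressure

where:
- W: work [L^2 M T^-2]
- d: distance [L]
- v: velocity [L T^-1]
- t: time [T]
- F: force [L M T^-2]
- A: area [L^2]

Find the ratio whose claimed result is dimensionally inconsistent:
(B) v/t does not give velocity

(A) W/d: [L M T^-2] = force [L M T^-2] ✓
(B) v/t: [L T^-2] ≠ velocity [L T^-1] ✗
(C) F/A: [L^-1 M T^-2] = pressure [L^-1 M T^-2] ✓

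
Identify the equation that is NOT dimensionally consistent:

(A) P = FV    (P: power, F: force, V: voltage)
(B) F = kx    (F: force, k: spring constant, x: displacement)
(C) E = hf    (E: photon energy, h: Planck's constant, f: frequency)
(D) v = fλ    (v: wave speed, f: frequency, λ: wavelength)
(A) P = FV

The equation (A) P = FV is dimensionally incorrect.

LHS (P): [L^2 M T^-3]
RHS (FV): [I^-1 L^3 M^2 T^-5] ✗

The dimensions do not match. The other three equations balance.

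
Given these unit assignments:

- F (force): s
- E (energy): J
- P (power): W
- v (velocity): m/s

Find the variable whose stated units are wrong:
F

The variable F (force) should have units N, not s.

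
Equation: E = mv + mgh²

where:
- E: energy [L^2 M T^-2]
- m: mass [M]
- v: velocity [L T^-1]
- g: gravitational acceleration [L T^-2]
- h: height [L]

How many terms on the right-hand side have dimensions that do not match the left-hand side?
2

LHS E: [L^2 M T^-2]
- mv: [L M T^-1] ✗
- mgh²: [L^3 M T^-2] ✗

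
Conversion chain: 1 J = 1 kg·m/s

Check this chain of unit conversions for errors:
The chain is incorrect (it contains an error).

Incorrect: Joule is kg·m²/s², not kg·m/s (that is momentum)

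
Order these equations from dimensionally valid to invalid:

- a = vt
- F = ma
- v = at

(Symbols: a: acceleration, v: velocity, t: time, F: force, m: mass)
Dimensionally correct: F = ma, v = at
Dimensionally incorrect: a = vt
Ordered (correct first, then incorrect): F = ma, v = at, a = vt

- a = vt: LHS [L T^-2], RHS [L] → incorrect ✗
- F = ma: LHS [L M T^-2], RHS [L M T^-2] → correct ✓
- v = at: LHS [L T^-1], RHS [L T^-1] → correct ✓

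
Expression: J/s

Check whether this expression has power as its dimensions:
Yes

The expression J/s has dimensions [L^2 M T^-3], which is exactly power [L^2 M T^-3].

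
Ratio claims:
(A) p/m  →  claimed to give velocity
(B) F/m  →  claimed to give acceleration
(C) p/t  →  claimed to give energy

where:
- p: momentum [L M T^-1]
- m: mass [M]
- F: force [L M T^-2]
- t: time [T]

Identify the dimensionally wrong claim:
(C) p/t does not give energy

(A) p/m: [L T^-1] = velocity [L T^-1] ✓
(B) F/m: [L T^-2] = acceleration [L T^-2] ✓
(C) p/t: [L M T^-2] ≠ energy [L^2 M T^-2] ✗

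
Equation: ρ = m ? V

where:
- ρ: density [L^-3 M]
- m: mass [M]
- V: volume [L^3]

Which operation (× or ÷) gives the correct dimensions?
division (÷): ρ = m ÷ V

ρ [L^-3 M]; m [M]; V [L^3].
m × V → [L^3 M] ✗
m ÷ V → [L^-3 M] ✓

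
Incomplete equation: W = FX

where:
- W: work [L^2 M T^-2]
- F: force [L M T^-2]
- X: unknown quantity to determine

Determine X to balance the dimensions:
X = d (distance), dimensions [L]

W has dimensions [L^2 M T^-2]; the rest of the RHS (F) has dimensions [L M T^-2].
So X must have dimensions [L] — X = d (distance).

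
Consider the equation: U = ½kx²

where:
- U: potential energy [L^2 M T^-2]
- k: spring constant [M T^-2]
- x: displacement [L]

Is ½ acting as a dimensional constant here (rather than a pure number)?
No

U has dimensions [L^2 M T^-2] and kx² already has dimensions [L^2 M T^-2], so the equation balances without ½ contributing any dimensions. ½ is a pure (dimensionless) number; changing or removing it would not affect dimensional consistency.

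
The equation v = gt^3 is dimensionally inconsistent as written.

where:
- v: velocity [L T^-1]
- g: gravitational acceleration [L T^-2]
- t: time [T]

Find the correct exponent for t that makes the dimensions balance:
The exponent of t should be 1: v = gt

The LHS v has dimensions [L T^-1]; t has dimensions [T].
As written, the RHS gt^3 (exponent 3 on t) has dimensions [L T], which does not match.
With exponent 1, the RHS gt has dimensions [L T^-1], matching the LHS.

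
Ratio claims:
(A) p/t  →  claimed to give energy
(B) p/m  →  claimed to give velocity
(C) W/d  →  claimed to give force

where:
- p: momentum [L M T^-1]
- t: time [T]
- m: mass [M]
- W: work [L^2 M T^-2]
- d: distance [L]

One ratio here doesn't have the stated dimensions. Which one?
(A) p/t does not give energy

(A) p/t: [L M T^-2] ≠ energy [L^2 M T^-2] ✗
(B) p/m: [L T^-1] = velocity [L T^-1] ✓
(C) W/d: [L M T^-2] = force [L M T^-2] ✓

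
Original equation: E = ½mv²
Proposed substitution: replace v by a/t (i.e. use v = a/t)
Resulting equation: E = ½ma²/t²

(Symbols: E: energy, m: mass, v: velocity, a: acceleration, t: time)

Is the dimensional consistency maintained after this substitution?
No

[v] = [L T^-1] and [a/t] = [L T^-3]. These differ, so the substitution replaces a quantity by one of different dimensions and the result E = ½ma²/t² has LHS [L^2 M T^-2] vs RHS [L^2 M T^-6] — inconsistent.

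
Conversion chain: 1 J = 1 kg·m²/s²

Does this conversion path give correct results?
The chain is correct (no errors).

Correct: Joule is defined as kg·m²/s²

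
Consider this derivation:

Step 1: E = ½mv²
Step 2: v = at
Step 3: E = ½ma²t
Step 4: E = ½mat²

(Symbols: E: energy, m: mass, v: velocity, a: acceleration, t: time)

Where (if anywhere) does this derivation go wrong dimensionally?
Step 3

Step 1: E = ½mv² → LHS [L^2 M T^-2], RHS [L^2 M T^-2] ✓
Step 2: v = at → LHS [L T^-1], RHS [L T^-1] ✓
Step 3: E = ½ma²t → LHS [L^2 M T^-2], RHS [L^2 M T^-3] ✗

The first dimensional inconsistency appears in step 3: E = ½ma²t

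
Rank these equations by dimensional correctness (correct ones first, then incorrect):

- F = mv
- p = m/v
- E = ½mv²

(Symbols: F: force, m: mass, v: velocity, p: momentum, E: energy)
Dimensionally correct: E = ½mv²
Dimensionally incorrect: F = mv, p = m/v
Ordered (correct first, then incorrect): E = ½mv², F = mv, p = m/v

- F = mv: LHS [L M T^-2], RHS [L M T^-1] → incorrect ✗
- p = m/v: LHS [L M T^-1], RHS [L^-1 M T] → incorrect ✗
- E = ½mv²: LHS [L^2 M T^-2], RHS [L^2 M T^-2] → correct ✓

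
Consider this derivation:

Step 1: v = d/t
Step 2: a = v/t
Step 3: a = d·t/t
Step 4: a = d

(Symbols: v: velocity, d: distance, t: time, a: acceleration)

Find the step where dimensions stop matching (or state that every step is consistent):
Step 3

Step 1: v = d/t → LHS [L T^-1], RHS [L T^-1] ✓
Step 2: a = v/t → LHS [L T^-2], RHS [L T^-2] ✓
Step 3: a = d·t/t → LHS [L T^-2], RHS [L] ✗

The first dimensional inconsistency appears in step 3: a = d·t/t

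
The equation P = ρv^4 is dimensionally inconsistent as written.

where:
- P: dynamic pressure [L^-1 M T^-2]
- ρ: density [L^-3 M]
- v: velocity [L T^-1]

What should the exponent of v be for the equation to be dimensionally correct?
The exponent of v should be 2: P = ρv^2

The LHS P has dimensions [L^-1 M T^-2]; v has dimensions [L T^-1].
As written, the RHS ρv^4 (exponent 4 on v) has dimensions [L M T^-4], which does not match.
With exponent 2, the RHS ρv^2 has dimensions [L^-1 M T^-2], matching the LHS.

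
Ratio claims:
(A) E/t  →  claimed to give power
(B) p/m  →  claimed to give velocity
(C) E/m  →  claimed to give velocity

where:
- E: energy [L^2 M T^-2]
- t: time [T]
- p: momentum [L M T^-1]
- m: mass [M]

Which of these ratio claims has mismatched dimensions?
(C) E/m does not give velocity

(A) E/t: [L^2 M T^-3] = power [L^2 M T^-3] ✓
(B) p/m: [L T^-1] = velocity [L T^-1] ✓
(C) E/m: [L^2 T^-2] ≠ velocity [L T^-1] ✗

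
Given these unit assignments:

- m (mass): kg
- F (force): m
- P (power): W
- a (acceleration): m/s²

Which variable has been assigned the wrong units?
F

The variable F (force) should have units N, not m.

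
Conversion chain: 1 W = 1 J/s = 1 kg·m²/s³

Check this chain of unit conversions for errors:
The chain is correct (no errors).

Correct: Watt is Joule per second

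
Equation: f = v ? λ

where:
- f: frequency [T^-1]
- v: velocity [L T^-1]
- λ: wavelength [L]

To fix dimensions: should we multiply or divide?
division (÷): f = v ÷ λ

f [T^-1]; v [L T^-1]; λ [L].
v × λ → [L^2 T^-1] ✗
v ÷ λ → [T^-1] ✓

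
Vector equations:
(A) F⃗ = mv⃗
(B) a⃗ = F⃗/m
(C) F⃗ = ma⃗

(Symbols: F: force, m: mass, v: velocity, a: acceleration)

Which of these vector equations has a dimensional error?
(A) F⃗ = mv⃗

(A) F⃗ = mv⃗: LHS [L M T^-2], RHS [L M T^-1] ✗ — mass times velocity is momentum, not force; should be ma⃗
(B) a⃗ = F⃗/m: LHS [L T^-2], RHS [L T^-2] ✓ — force (vector) divided by mass (scalar)
(C) F⃗ = ma⃗: LHS [L M T^-2], RHS [L M T^-2] ✓ — Force and acceleration are vectors, mass is a scalar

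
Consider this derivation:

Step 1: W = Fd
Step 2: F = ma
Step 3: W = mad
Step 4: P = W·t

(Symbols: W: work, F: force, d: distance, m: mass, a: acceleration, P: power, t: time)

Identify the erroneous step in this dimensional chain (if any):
Step 4

Step 1: W = Fd → LHS [L^2 M T^-2], RHS [L^2 M T^-2] ✓
Step 2: F = ma → LHS [L M T^-2], RHS [L M T^-2] ✓
Step 3: W = mad → LHS [L^2 M T^-2], RHS [L^2 M T^-2] ✓
Step 4: P = W·t → LHS [L^2 M T^-3], RHS [L^2 M T^-1] ✗

The first dimensional inconsistency appears in step 4: P = W·t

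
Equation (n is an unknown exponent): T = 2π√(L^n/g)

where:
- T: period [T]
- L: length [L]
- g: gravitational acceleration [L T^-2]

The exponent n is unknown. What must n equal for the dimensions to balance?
n = 1

T has dimensions [T]; L has dimensions [L].
With n = 1: 2π√(L^1/g) has dimensions [T], matching the LHS ✓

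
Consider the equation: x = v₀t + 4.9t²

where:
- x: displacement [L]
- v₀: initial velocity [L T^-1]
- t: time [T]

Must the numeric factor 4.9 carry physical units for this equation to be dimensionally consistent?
Yes

x has dimensions [L], while t² alone has dimensions [T^2]. For the equation to balance, the factor 4.9 must carry dimensions [L T^-2] — it is a dimensional constant (a numerical value of a physical quantity with its units suppressed), not a pure number.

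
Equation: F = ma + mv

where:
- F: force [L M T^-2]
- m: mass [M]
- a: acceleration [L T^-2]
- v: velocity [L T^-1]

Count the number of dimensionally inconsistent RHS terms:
1

LHS F: [L M T^-2]
- ma: [L M T^-2] ✓
- mv: [L M T^-1] ✗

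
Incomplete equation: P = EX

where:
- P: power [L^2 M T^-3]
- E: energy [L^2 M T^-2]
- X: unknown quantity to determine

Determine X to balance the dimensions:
X = f (inverse time / frequency (1/t)), dimensions [T^-1]

P has dimensions [L^2 M T^-3]; the rest of the RHS (E) has dimensions [L^2 M T^-2].
So X must have dimensions [T^-1] — X = f (inverse time / frequency (1/t)).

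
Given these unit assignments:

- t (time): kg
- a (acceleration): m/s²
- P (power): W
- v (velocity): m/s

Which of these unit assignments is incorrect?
t

The variable t (time) should have units s, not kg.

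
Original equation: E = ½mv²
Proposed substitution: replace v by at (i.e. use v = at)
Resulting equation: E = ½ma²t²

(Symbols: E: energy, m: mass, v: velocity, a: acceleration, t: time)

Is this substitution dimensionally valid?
Yes

[v] = [L T^-1] and [at] = [L T^-1]. These match, so the substitution replaces a quantity by one of the same dimensions and the result E = ½ma²t² has LHS [L^2 M T^-2] vs RHS [L^2 M T^-2] — still consistent.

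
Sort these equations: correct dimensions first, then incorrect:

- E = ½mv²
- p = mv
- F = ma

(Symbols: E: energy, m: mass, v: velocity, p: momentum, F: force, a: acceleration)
Dimensionally correct: E = ½mv², p = mv, F = ma
Dimensionally incorrect: none
Ordered (correct first, then incorrect): E = ½mv², p = mv, F = ma

- E = ½mv²: LHS [L^2 M T^-2], RHS [L^2 M T^-2] → correct ✓
- p = mv: LHS [L M T^-1], RHS [L M T^-1] → correct ✓
- F = ma: LHS [L M T^-2], RHS [L M T^-2] → correct ✓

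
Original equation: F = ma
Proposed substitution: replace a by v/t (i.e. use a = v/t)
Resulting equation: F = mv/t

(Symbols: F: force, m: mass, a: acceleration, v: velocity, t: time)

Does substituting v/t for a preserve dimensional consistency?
Yes

[a] = [L T^-2] and [v/t] = [L T^-2]. These match, so the substitution replaces a quantity by one of the same dimensions and the result F = mv/t has LHS [L M T^-2] vs RHS [L M T^-2] — still consistent.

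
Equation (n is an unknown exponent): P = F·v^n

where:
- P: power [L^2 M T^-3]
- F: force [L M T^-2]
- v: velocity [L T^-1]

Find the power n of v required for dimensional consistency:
n = 1

P has dimensions [L^2 M T^-3]; v has dimensions [L T^-1].
The rest of the RHS has dimensions [L M T^-2], so v^n must supply [L T^-1].
With n = 1: F·v^1 has dimensions [L^2 M T^-3], matching the LHS ✓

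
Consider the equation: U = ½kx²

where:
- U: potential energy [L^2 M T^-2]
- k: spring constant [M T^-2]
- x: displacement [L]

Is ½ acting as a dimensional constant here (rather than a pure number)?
No

U has dimensions [L^2 M T^-2] and kx² already has dimensions [L^2 M T^-2], so the equation balances without ½ contributing any dimensions. ½ is a pure (dimensionless) number; changing or removing it would not affect dimensional consistency.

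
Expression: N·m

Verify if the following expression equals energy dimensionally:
Yes

The expression N·m has dimensions [L^2 M T^-2], which is exactly energy [L^2 M T^-2].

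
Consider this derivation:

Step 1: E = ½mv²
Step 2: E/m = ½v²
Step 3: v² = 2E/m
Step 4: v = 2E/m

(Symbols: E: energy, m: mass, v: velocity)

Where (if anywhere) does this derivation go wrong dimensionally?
Step 4

Step 1: E = ½mv² → LHS [L^2 M T^-2], RHS [L^2 M T^-2] ✓
Step 2: E/m = ½v² → LHS [L^2 T^-2], RHS [L^2 T^-2] ✓
Step 3: v² = 2E/m → LHS [L^2 T^-2], RHS [L^2 T^-2] ✓
Step 4: v = 2E/m → LHS [L T^-1], RHS [L^2 T^-2] ✗

The first dimensional inconsistency appears in step 4: v = 2E/m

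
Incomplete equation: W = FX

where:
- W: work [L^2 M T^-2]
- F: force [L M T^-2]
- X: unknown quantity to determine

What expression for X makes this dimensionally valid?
X = d (distance), dimensions [L]

W has dimensions [L^2 M T^-2]; the rest of the RHS (F) has dimensions [L M T^-2].
So X must have dimensions [L] — X = d (distance).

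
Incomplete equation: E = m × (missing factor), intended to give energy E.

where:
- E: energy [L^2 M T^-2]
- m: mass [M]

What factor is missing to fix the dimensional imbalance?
v² (velocity squared), dimensions [L^2 T^-2]

E has dimensions [L^2 M T^-2] and m has dimensions [M].
The missing factor must have dimensions [L^2 M T^-2] / [M] = [L^2 T^-2], i.e. velocity squared (v²).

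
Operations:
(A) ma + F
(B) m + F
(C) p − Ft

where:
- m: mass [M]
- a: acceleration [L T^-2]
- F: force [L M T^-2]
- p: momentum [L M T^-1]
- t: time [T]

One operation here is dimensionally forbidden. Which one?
(B) m + F

(A) ma + F: ma [L M T^-2] and F [L M T^-2] — same dimensions ✓
(B) m + F: m [M] and F [L M T^-2] — different dimensions cannot be added/subtracted ✗
(C) p − Ft: p [L M T^-1] and Ft [L M T^-1] — same dimensions ✓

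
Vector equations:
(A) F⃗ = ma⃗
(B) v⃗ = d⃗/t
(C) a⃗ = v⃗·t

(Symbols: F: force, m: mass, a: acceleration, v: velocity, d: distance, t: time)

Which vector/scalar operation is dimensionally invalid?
(C) a⃗ = v⃗·t

(A) F⃗ = ma⃗: LHS [L M T^-2], RHS [L M T^-2] ✓ — Force and acceleration are vectors, mass is a scalar
(B) v⃗ = d⃗/t: LHS [L T^-1], RHS [L T^-1] ✓ — displacement (vector) divided by time (scalar)
(C) a⃗ = v⃗·t: LHS [L T^-2], RHS [L] ✗ — acceleration is velocity per time; should be v⃗/t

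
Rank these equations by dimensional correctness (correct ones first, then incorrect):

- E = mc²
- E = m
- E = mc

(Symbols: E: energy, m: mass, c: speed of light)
Dimensionally correct: E = mc²
Dimensionally incorrect: E = m, E = mc
Ordered (correct first, then incorrect): E = mc², E = m, E = mc

- E = mc²: LHS [L^2 M T^-2], RHS [L^2 M T^-2] → correct ✓
- E = m: LHS [L^2 M T^-2], RHS [M] → incorrect ✗
- E = mc: LHS [L^2 M T^-2], RHS [L M T^-1] → incorrect ✗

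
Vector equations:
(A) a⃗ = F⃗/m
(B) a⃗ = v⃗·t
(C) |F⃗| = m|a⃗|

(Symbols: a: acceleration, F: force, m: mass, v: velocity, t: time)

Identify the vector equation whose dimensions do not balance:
(B) a⃗ = v⃗·t

(A) a⃗ = F⃗/m: LHS [L T^-2], RHS [L T^-2] ✓ — force (vector) divided by mass (scalar)
(B) a⃗ = v⃗·t: LHS [L T^-2], RHS [L] ✗ — acceleration is velocity per time; should be v⃗/t
(C) |F⃗| = m|a⃗|: LHS [L M T^-2], RHS [L M T^-2] ✓ — magnitudes of vectors are scalars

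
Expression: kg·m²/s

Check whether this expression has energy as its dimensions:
No

The expression kg·m²/s has dimensions [L^2 M T^-1], but energy has dimensions [L^2 M T^-2].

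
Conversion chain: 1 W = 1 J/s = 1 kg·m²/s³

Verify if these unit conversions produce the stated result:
The chain is correct (no errors).

Correct: Watt is Joule per second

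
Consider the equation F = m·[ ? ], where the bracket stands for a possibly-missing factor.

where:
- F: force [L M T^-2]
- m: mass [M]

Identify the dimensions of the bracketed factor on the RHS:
[L T^-2] — acceleration (e.g. a)

F has dimensions [L M T^-2]; m has dimensions [M].
The bracketed factor must supply [L M T^-2] / [M] = [L T^-2].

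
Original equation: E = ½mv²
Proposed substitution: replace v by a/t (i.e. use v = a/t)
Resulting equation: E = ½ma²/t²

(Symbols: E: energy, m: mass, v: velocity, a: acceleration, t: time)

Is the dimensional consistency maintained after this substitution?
No

[v] = [L T^-1] and [a/t] = [L T^-3]. These differ, so the substitution replaces a quantity by one of different dimensions and the result E = ½ma²/t² has LHS [L^2 M T^-2] vs RHS [L^2 M T^-6] — inconsistent.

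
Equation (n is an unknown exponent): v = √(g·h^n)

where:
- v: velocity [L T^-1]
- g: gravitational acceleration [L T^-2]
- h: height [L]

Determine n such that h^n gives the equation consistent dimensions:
n = 1

v has dimensions [L T^-1]; h has dimensions [L].
With n = 1: √(g·h^1) has dimensions [L T^-1], matching the LHS ✓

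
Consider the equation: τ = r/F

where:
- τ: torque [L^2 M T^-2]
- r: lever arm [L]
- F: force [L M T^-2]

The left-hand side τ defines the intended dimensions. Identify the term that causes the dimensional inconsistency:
The right-hand side term r/F

τ has dimensions [L^2 M T^-2], but r/F has dimensions [M^-1 T^2], so the term r/F is dimensionally wrong for τ.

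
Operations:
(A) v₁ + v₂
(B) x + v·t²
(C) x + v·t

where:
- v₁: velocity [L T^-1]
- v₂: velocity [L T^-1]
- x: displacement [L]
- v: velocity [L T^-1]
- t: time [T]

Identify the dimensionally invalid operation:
(B) x + v·t²

(A) v₁ + v₂: v₁ [L T^-1] and v₂ [L T^-1] — same dimensions ✓
(B) x + v·t²: x [L] and v·t² [L T] — different dimensions cannot be added/subtracted ✗
(C) x + v·t: x [L] and v·t [L] — same dimensions ✓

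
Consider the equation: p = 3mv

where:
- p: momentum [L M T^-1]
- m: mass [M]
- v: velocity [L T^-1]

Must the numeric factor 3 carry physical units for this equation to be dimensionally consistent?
No

p has dimensions [L M T^-1] and mv already has dimensions [L M T^-1], so the equation balances without 3 contributing any dimensions. 3 is a pure (dimensionless) number; changing or removing it would not affect dimensional consistency.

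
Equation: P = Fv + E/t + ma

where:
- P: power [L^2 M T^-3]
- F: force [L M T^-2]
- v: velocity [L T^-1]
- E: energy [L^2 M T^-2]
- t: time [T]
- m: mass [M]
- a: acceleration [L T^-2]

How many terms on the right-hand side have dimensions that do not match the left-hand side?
1

LHS P: [L^2 M T^-3]
- Fv: [L^2 M T^-3] ✓
- E/t: [L^2 M T^-3] ✓
- ma: [L M T^-2] ✗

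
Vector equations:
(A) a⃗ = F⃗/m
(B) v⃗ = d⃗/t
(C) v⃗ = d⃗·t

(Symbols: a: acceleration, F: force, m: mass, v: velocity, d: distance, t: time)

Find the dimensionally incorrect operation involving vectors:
(C) v⃗ = d⃗·t

(A) a⃗ = F⃗/m: LHS [L T^-2], RHS [L T^-2] ✓ — force (vector) divided by mass (scalar)
(B) v⃗ = d⃗/t: LHS [L T^-1], RHS [L T^-1] ✓ — displacement (vector) divided by time (scalar)
(C) v⃗ = d⃗·t: LHS [L T^-1], RHS [L T] ✗ — velocity is displacement per time; should be d⃗/t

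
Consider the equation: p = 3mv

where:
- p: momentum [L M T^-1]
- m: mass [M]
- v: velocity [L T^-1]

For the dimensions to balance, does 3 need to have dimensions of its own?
No

p has dimensions [L M T^-1] and mv already has dimensions [L M T^-1], so the equation balances without 3 contributing any dimensions. 3 is a pure (dimensionless) number; changing or removing it would not affect dimensional consistency.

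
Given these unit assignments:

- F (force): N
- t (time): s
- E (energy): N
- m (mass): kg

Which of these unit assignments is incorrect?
E

The variable E (energy) should have units J, not N.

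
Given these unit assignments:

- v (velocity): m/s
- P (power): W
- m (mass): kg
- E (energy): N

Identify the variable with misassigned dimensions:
E

The variable E (energy) should have units J, not N.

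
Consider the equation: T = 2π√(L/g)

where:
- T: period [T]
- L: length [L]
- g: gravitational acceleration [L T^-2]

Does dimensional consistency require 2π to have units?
No

T has dimensions [T] and √(L/g) already has dimensions [T], so the equation balances without 2π contributing any dimensions. 2π is a pure (dimensionless) number; changing or removing it would not affect dimensional consistency.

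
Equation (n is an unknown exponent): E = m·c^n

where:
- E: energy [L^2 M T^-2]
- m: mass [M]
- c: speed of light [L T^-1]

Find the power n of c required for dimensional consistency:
n = 2

E has dimensions [L^2 M T^-2]; c has dimensions [L T^-1].
The rest of the RHS has dimensions [M], so c^n must supply [L^2 T^-2].
With n = 2: m·c^2 has dimensions [L^2 M T^-2], matching the LHS ✓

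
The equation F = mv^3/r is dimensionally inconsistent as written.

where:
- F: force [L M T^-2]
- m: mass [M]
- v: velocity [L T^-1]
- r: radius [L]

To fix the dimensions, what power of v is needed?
The exponent of v should be 2: F = mv^2/r

The LHS F has dimensions [L M T^-2]; v has dimensions [L T^-1].
As written, the RHS mv^3/r (exponent 3 on v) has dimensions [L^2 M T^-3], which does not match.
With exponent 2, the RHS mv^2/r has dimensions [L M T^-2], matching the LHS.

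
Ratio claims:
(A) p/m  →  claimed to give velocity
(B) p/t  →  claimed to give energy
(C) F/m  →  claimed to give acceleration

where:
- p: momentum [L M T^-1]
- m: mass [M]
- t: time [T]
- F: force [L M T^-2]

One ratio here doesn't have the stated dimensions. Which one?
(B) p/t does not give energy

(A) p/m: [L T^-1] = velocity [L T^-1] ✓
(B) p/t: [L M T^-2] ≠ energy [L^2 M T^-2] ✗
(C) F/m: [L T^-2] = acceleration [L T^-2] ✓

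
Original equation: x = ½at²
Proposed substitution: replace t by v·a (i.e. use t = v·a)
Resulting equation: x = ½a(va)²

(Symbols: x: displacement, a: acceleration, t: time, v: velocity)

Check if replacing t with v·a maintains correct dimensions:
No

[t] = [T] and [v·a] = [L^2 T^-3]. These differ, so the substitution replaces a quantity by one of different dimensions and the result x = ½a(va)² has LHS [L] vs RHS [L^5 T^-8] — inconsistent.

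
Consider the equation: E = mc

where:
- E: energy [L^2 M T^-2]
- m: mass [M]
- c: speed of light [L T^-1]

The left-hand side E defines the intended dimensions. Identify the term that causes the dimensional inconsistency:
The right-hand side term mc

E has dimensions [L^2 M T^-2], but mc has dimensions [L M T^-1], so the term mc is dimensionally wrong for E.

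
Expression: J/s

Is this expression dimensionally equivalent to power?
Yes

The expression J/s has dimensions [L^2 M T^-3], which is exactly power [L^2 M T^-3].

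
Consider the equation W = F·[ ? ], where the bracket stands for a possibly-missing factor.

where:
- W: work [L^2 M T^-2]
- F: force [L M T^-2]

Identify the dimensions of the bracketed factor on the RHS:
[L] — length (e.g. a distance d)

W has dimensions [L^2 M T^-2]; F has dimensions [L M T^-2].
The bracketed factor must supply [L^2 M T^-2] / [L M T^-2] = [L].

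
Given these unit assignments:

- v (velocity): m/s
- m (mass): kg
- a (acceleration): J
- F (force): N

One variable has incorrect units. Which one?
a

The variable a (acceleration) should have units m/s², not J.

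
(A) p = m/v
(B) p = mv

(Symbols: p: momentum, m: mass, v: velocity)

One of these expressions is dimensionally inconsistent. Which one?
(A)

(A) p = m/v: LHS [L M T^-1], RHS [L^-1 M T] ✗
(B) p = mv: LHS [L M T^-1], RHS [L M T^-1] ✓

Expression (A) p = m/v is dimensionally incorrect.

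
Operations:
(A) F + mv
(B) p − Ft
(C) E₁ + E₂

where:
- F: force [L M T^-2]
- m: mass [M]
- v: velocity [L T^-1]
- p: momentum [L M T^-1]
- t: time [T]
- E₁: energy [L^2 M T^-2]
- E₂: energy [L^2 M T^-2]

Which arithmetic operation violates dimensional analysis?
(A) F + mv

(A) F + mv: F [L M T^-2] and mv [L M T^-1] — different dimensions cannot be added/subtracted ✗
(B) p − Ft: p [L M T^-1] and Ft [L M T^-1] — same dimensions ✓
(C) E₁ + E₂: E₁ [L^2 M T^-2] and E₂ [L^2 M T^-2] — same dimensions ✓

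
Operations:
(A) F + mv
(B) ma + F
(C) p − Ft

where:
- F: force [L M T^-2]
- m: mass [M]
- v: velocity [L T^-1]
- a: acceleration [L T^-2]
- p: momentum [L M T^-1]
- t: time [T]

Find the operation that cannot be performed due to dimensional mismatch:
(A) F + mv

(A) F + mv: F [L M T^-2] and mv [L M T^-1] — different dimensions cannot be added/subtracted ✗
(B) ma + F: ma [L M T^-2] and F [L M T^-2] — same dimensions ✓
(C) p − Ft: p [L M T^-1] and Ft [L M T^-1] — same dimensions ✓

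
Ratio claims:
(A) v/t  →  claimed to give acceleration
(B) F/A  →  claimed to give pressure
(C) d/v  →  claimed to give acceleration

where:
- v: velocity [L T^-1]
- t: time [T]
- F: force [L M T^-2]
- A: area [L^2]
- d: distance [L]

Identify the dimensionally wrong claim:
(C) d/v does not give acceleration

(A) v/t: [L T^-2] = acceleration [L T^-2] ✓
(B) F/A: [L^-1 M T^-2] = pressure [L^-1 M T^-2] ✓
(C) d/v: [T] ≠ acceleration [L T^-2] ✗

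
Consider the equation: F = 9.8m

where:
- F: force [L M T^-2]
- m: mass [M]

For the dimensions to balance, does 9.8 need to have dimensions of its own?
Yes

F has dimensions [L M T^-2], while m alone has dimensions [M]. For the equation to balance, the factor 9.8 must carry dimensions [L T^-2] — it is a dimensional constant (a numerical value of a physical quantity with its units suppressed), not a pure number.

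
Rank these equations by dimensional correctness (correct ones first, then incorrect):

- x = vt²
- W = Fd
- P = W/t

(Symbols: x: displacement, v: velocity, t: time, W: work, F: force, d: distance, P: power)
Dimensionally correct: W = Fd, P = W/t
Dimensionally incorrect: x = vt²
Ordered (correct first, then incorrect): W = Fd, P = W/t, x = vt²

- x = vt²: LHS [L], RHS [L T] → incorrect ✗
- W = Fd: LHS [L^2 M T^-2], RHS [L^2 M T^-2] → correct ✓
- P = W/t: LHS [L^2 M T^-3], RHS [L^2 M T^-3] → correct ✓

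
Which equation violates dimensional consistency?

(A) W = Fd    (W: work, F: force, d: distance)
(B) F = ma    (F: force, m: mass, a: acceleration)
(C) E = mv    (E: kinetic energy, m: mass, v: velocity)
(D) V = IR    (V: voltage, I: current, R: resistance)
(C) E = mv

The equation (C) E = mv is dimensionally incorrect.

LHS (E): [L^2 M T^-2]
RHS (mv): [L M T^-1] ✗

The dimensions do not match. The other three equations balance.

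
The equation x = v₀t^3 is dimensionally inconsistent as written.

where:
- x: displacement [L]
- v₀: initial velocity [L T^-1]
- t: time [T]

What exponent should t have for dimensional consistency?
The exponent of t should be 1: x = v₀t

The LHS x has dimensions [L]; t has dimensions [T].
As written, the RHS v₀t^3 (exponent 3 on t) has dimensions [L T^2], which does not match.
With exponent 1, the RHS v₀t has dimensions [L], matching the LHS.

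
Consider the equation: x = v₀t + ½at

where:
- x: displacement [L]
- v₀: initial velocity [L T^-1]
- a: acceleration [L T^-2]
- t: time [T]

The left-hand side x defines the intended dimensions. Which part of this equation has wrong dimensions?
The term ½at

Checking each RHS term against the LHS:
- v₀t: [L] — matches x [L] ✓
- ½at: [L T^-1] — does NOT match x [L] ✗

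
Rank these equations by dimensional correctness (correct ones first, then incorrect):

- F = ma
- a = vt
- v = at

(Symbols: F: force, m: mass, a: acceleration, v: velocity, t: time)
Dimensionally correct: F = ma, v = at
Dimensionally incorrect: a = vt
Ordered (correct first, then incorrect): F = ma, v = at, a = vt

- F = ma: LHS [L M T^-2], RHS [L M T^-2] → correct ✓
- a = vt: LHS [L T^-2], RHS [L] → incorrect ✗
- v = at: LHS [L T^-1], RHS [L T^-1] → correct ✓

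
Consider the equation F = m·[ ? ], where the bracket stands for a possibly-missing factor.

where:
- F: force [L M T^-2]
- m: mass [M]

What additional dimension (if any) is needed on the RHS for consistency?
[L T^-2] — acceleration (e.g. a)

F has dimensions [L M T^-2]; m has dimensions [M].
The bracketed factor must supply [L M T^-2] / [M] = [L T^-2].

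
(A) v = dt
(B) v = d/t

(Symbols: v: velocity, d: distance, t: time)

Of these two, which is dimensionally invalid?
(A)

(A) v = dt: LHS [L T^-1], RHS [L T] ✗
(B) v = d/t: LHS [L T^-1], RHS [L T^-1] ✓

Expression (A) v = dt is dimensionally incorrect.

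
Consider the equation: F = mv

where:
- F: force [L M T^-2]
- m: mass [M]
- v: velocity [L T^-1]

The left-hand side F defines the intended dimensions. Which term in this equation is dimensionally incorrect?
The right-hand side term mv

F has dimensions [L M T^-2], but mv has dimensions [L M T^-1], so the term mv is dimensionally wrong for F.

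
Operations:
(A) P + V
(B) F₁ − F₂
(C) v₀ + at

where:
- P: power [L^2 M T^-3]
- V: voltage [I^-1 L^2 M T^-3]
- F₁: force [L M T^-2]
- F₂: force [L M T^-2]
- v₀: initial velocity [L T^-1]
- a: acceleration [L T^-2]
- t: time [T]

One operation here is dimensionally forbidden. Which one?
(A) P + V

(A) P + V: P [L^2 M T^-3] and V [I^-1 L^2 M T^-3] — different dimensions cannot be added/subtracted ✗
(B) F₁ − F₂: F₁ [L M T^-2] and F₂ [L M T^-2] — same dimensions ✓
(C) v₀ + at: v₀ [L T^-1] and at [L T^-1] — same dimensions ✓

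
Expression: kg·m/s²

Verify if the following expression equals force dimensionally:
Yes

The expression kg·m/s² has dimensions [L M T^-2], which is exactly force [L M T^-2].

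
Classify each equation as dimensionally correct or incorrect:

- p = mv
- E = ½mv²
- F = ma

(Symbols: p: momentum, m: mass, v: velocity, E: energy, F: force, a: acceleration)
Dimensionally correct: p = mv, E = ½mv², F = ma
Dimensionally incorrect: none
Ordered (correct first, then incorrect): p = mv, E = ½mv², F = ma

- p = mv: LHS [L M T^-1], RHS [L M T^-1] → correct ✓
- E = ½mv²: LHS [L^2 M T^-2], RHS [L^2 M T^-2] → correct ✓
- F = ma: LHS [L M T^-2], RHS [L M T^-2] → correct ✓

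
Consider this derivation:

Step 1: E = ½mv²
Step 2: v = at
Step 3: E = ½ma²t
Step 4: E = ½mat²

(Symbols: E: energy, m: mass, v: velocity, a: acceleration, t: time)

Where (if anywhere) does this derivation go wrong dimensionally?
Step 3

Step 1: E = ½mv² → LHS [L^2 M T^-2], RHS [L^2 M T^-2] ✓
Step 2: v = at → LHS [L T^-1], RHS [L T^-1] ✓
Step 3: E = ½ma²t → LHS [L^2 M T^-2], RHS [L^2 M T^-3] ✗

The first dimensional inconsistency appears in step 3: E = ½ma²t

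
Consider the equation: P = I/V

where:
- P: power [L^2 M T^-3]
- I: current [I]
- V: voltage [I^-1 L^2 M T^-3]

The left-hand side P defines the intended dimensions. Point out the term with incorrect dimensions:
The right-hand side term I/V

P has dimensions [L^2 M T^-3], but I/V has dimensions [I^2 L^-2 M^-1 T^3], so the term I/V is dimensionally wrong for P.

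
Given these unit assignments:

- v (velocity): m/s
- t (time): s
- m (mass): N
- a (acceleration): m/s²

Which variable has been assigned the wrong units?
m

The variable m (mass) should have units kg, not N.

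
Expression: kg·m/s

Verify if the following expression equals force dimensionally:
No

The expression kg·m/s has dimensions [L M T^-1], but force has dimensions [L M T^-2].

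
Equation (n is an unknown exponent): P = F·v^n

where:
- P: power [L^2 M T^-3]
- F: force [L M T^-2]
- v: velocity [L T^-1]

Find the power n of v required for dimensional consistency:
n = 1

P has dimensions [L^2 M T^-3]; v has dimensions [L T^-1].
The rest of the RHS has dimensions [L M T^-2], so v^n must supply [L T^-1].
With n = 1: F·v^1 has dimensions [L^2 M T^-3], matching the LHS ✓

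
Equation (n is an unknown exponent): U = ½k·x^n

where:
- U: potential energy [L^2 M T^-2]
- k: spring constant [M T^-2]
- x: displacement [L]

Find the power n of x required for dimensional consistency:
n = 2

U has dimensions [L^2 M T^-2]; x has dimensions [L].
The rest of the RHS has dimensions [M T^-2], so x^n must supply [L^2].
With n = 2: ½k·x^2 has dimensions [L^2 M T^-2], matching the LHS ✓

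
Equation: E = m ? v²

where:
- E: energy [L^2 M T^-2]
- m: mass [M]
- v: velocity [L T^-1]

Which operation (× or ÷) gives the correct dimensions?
multiplication (×): E = m × v²

E [L^2 M T^-2]; m [M]; v² [L^2 T^-2].
m × v² → [L^2 M T^-2] ✓
m ÷ v² → [L^-2 M T^2] ✗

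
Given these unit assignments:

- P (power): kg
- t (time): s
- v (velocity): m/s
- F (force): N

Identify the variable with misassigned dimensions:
P

The variable P (power) should have units W, not kg.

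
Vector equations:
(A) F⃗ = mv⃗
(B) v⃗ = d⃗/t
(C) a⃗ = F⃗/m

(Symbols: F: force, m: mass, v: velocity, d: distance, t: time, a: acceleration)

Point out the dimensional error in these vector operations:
(A) F⃗ = mv⃗

(A) F⃗ = mv⃗: LHS [L M T^-2], RHS [L M T^-1] ✗ — mass times velocity is momentum, not force; should be ma⃗
(B) v⃗ = d⃗/t: LHS [L T^-1], RHS [L T^-1] ✓ — displacement (vector) divided by time (scalar)
(C) a⃗ = F⃗/m: LHS [L T^-2], RHS [L T^-2] ✓ — force (vector) divided by mass (scalar)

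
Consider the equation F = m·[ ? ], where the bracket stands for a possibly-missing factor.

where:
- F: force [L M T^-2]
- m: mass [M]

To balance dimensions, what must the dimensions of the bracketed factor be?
[L T^-2] — acceleration (e.g. a)

F has dimensions [L M T^-2]; m has dimensions [M].
The bracketed factor must supply [L M T^-2] / [M] = [L T^-2].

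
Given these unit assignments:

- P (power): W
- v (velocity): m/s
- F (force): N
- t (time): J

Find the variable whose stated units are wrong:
t

The variable t (time) should have units s, not J.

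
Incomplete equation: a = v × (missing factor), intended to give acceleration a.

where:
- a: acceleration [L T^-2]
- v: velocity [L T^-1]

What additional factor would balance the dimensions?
1/t (inverse time), dimensions [T^-1]

a has dimensions [L T^-2] and v has dimensions [L T^-1].
The missing factor must have dimensions [L T^-2] / [L T^-1] = [T^-1], i.e. inverse time (1/t).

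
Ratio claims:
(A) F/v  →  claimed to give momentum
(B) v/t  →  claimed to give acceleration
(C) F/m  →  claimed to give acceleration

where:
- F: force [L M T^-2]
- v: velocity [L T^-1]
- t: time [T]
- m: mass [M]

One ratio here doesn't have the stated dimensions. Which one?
(A) F/v does not give momentum

(A) F/v: [M T^-1] ≠ momentum [L M T^-1] ✗
(B) v/t: [L T^-2] = acceleration [L T^-2] ✓
(C) F/m: [L T^-2] = acceleration [L T^-2] ✓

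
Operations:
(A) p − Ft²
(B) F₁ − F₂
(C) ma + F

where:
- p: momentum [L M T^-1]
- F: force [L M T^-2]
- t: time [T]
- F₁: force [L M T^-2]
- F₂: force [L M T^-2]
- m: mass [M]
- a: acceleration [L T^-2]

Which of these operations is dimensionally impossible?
(A) p − Ft²

(A) p − Ft²: p [L M T^-1] and Ft² [L M] — different dimensions cannot be added/subtracted ✗
(B) F₁ − F₂: F₁ [L M T^-2] and F₂ [L M T^-2] — same dimensions ✓
(C) ma + F: ma [L M T^-2] and F [L M T^-2] — same dimensions ✓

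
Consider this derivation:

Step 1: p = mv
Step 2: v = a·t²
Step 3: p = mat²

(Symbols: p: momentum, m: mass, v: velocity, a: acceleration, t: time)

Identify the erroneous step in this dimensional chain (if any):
Step 2

Step 1: p = mv → LHS [L M T^-1], RHS [L M T^-1] ✓
Step 2: v = a·t² → LHS [L T^-1], RHS [L] ✗

The first dimensional inconsistency appears in step 2: v = a·t²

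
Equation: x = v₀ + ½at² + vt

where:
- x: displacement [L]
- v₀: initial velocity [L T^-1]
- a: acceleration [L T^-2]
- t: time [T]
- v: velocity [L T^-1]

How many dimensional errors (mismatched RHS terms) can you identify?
1

LHS x: [L]
- v₀: [L T^-1] ✗
- ½at²: [L] ✓
- vt: [L] ✓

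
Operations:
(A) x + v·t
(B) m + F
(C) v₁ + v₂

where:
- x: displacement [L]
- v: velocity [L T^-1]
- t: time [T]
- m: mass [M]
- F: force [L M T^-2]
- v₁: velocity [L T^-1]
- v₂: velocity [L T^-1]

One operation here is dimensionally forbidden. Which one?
(B) m + F

(A) x + v·t: x [L] and v·t [L] — same dimensions ✓
(B) m + F: m [M] and F [L M T^-2] — different dimensions cannot be added/subtracted ✗
(C) v₁ + v₂: v₁ [L T^-1] and v₂ [L T^-1] — same dimensions ✓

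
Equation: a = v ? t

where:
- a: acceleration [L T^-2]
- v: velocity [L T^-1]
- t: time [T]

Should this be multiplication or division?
division (÷): a = v ÷ t

a [L T^-2]; v [L T^-1]; t [T].
v × t → [L] ✗
v ÷ t → [L T^-2] ✓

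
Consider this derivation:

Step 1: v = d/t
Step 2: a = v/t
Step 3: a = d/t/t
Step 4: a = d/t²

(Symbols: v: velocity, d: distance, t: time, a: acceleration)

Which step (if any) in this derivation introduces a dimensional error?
No step introduces an error — all steps are dimensionally consistent.

Step 1: v = d/t → LHS [L T^-1], RHS [L T^-1] ✓
Step 2: a = v/t → LHS [L T^-2], RHS [L T^-2] ✓
Step 3: a = d/t/t → LHS [L T^-2], RHS [L T^-2] ✓
Step 4: a = d/t² → LHS [L T^-2], RHS [L T^-2] ✓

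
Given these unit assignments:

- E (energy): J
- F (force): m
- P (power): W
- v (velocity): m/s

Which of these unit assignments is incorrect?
F

The variable F (force) should have units N, not m.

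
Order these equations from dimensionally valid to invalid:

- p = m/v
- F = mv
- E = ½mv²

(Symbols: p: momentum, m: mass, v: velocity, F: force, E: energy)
Dimensionally correct: E = ½mv²
Dimensionally incorrect: p = m/v, F = mv
Ordered (correct first, then incorrect): E = ½mv², p = m/v, F = mv

- p = m/v: LHS [L M T^-1], RHS [L^-1 M T] → incorrect ✗
- F = mv: LHS [L M T^-2], RHS [L M T^-1] → incorrect ✗
- E = ½mv²: LHS [L^2 M T^-2], RHS [L^2 M T^-2] → correct ✓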